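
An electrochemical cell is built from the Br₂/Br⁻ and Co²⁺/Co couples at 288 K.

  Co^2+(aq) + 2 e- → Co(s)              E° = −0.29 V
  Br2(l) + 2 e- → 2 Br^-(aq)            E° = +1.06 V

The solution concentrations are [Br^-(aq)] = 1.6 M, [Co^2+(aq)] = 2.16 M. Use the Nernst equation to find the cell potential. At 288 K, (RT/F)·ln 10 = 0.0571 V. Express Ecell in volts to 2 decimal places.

+1.33 V

Br₂/Br⁻ is reduced (cathode, E° = +1.06 V) and Co²⁺/Co is oxidized (anode).
The standard potential is +1.06 − (−0.29) = +1.35 V and the balanced reaction transfers n = 2 electrons.
Balancing gives Br2(l) + Co(s) → 2 Br^-(aq) + Co^2+(aq); hence Q = [Br^-(aq)]^2·[Co^2+(aq)] = 5.53 (log Q = 0.743).
E = E° − (0.0571/n)·log Q = +1.35 − (0.0571/2)(0.743) = +1.33 V.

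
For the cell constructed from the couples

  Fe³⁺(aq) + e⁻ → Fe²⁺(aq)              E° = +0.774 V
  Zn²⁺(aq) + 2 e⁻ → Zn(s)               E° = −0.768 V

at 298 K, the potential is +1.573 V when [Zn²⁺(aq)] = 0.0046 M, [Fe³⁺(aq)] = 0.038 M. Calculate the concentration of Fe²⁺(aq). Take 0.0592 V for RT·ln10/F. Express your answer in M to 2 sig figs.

With Fe³⁺/Fe²⁺ at the cathode and Zn²⁺/Zn at the anode, E°cell = +0.774 − (−0.768) = +1.542 V (n = 2).
From the Nernst equation, log Q = n(E° − E)/0.0592 = 2·(+1.542 − (+1.573))/0.0592 = −1.047.
For 2 Fe³⁺(aq) + Zn(s) → 2 Fe²⁺(aq) + Zn²⁺(aq), the reaction quotient is Q = ([Fe²⁺(aq)]^2·[Zn²⁺(aq)]) / [Fe³⁺(aq)]^2.
Isolating [Fe²⁺(aq)] in Q = 10^{−1.047} yields log [Fe²⁺(aq)] = −0.775, i.e. 0.17 M.

0.17 M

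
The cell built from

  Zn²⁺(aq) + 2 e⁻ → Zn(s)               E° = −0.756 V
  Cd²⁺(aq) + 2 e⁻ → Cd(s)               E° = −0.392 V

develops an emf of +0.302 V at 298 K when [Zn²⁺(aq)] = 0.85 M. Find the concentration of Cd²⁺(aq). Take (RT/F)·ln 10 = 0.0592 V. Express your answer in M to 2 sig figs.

0.0068 M

Cd²⁺/Cd is the cathode (higher E°); E°cell = −0.392 − (−0.756) = +0.364 V with n = 2.
Since E = E° − (0.0592/n)·log Q, log Q = n(E° − E)/0.0592 = 2.095.
Balancing electrons gives Cd²⁺(aq) + Zn(s) → Cd(s) + Zn²⁺(aq); thus Q = [Zn²⁺(aq)] / [Cd²⁺(aq)].
Isolating [Cd²⁺(aq)] in Q = 10^{2.095} yields log [Cd²⁺(aq)] = −2.166, i.e. 0.0068 M.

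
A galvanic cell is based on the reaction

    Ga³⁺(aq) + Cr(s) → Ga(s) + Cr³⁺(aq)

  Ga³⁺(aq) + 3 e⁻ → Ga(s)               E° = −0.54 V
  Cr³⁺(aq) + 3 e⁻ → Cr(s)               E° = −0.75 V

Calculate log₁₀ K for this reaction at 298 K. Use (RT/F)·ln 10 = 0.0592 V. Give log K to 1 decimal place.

log K = 10.6

The Ga³⁺/Ga couple is reduced (cathode); E°cell = −0.54 − (−0.75) = +0.21 V with n = 3.
At equilibrium E = 0, so log K = nE°cell / 0.0592 = (3)(+0.21) / 0.0592 = 10.6.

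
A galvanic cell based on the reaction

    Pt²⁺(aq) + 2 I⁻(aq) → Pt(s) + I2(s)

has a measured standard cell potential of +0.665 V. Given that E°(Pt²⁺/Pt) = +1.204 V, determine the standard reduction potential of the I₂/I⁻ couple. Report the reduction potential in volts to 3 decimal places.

In the reaction as written the Pt²⁺/Pt couple is reduced (cathode) and I₂/I⁻ is oxidized (anode), so E°cell = E°(Pt²⁺/Pt) − E°(I₂/I⁻).
E°(I₂/I⁻) = E°(cathode) − E°cell = +1.204 − (+0.665) = +0.539 V.

+0.539 V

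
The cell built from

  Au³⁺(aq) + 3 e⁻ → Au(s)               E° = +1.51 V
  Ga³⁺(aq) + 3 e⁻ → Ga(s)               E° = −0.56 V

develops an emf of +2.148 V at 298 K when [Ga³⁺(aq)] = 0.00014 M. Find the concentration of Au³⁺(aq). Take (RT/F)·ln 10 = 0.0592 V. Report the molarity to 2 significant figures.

The Au³⁺/Au couple has the larger reduction potential, so it is the cathode: E°cell = +1.51 − (−0.56) = +2.07 V and n = 3.
From the Nernst equation, log Q = n(E° − E)/0.0592 = 3·(+2.07 − (+2.148))/0.0592 = −3.953.
Balancing electrons gives Au³⁺(aq) + Ga(s) → Au(s) + Ga³⁺(aq); thus Q = [Ga³⁺(aq)] / [Au³⁺(aq)].
Solving for the unknown gives log [Au³⁺(aq)] = 0.099, so [Au³⁺(aq)] ≈ 1.3 M.

1.3 M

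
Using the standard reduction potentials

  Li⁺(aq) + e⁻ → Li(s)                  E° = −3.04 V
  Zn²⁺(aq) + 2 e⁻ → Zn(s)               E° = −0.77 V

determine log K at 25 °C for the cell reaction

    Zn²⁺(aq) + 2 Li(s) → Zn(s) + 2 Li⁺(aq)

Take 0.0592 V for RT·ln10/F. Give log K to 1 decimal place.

log K = 76.7

The Zn²⁺/Zn couple is reduced (cathode); E°cell = −0.77 − (−3.04) = +2.27 V with n = 2.
At equilibrium E = 0, so log K = nE°cell / 0.0592 = (2)(+2.27) / 0.0592 = 76.7.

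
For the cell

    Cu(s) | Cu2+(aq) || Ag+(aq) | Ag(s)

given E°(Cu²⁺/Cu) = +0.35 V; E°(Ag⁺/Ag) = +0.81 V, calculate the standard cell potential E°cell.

+0.46 V

By convention the left-hand electrode in cell notation is the anode (oxidation) and the right-hand electrode is the cathode (reduction).
E°cell = E°(right) − E°(left) = +0.81 − (+0.35) = +0.46 V.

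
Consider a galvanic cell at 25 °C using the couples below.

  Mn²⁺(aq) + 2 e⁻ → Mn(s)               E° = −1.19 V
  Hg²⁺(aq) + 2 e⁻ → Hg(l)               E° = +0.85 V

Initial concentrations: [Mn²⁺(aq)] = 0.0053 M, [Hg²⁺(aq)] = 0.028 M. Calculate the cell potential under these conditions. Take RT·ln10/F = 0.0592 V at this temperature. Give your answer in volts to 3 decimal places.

+2.061 V

The Hg²⁺/Hg couple has the more positive E°, so it is the cathode; Mn²⁺/Mn is the anode.
E°cell = E°cat − E°an = +0.85 − (−1.19) = +2.04 V; n = 2.
For the overall reaction Hg²⁺(aq) + Mn(s) → Hg(l) + Mn²⁺(aq), Q = [Mn²⁺(aq)] / [Hg²⁺(aq)] = 0.189, giving log Q = −0.723.
Applying E = E° − (RT ln10/nF)·log Q gives +2.04 − (0.0592/2)(−0.723) = +2.061 V.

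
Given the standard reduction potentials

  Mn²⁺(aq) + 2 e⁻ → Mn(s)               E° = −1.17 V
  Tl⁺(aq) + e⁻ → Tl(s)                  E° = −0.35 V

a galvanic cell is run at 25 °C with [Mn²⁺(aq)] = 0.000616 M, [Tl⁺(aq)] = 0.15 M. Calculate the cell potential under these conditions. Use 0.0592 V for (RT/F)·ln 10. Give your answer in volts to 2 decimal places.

Tl⁺/Tl is reduced (cathode, E° = −0.35 V) and Mn²⁺/Mn is oxidized (anode).
E°cell = −0.35 − (−1.17) = +0.82 V, with n = 2 electrons transferred.
The balanced reaction is 2 Tl⁺(aq) + Mn(s) → 2 Tl(s) + Mn²⁺(aq), so Q = [Mn²⁺(aq)] / [Tl⁺(aq)]^2 = 0.0274 and log Q = −1.563.
By the Nernst equation, E = +0.82 − (0.0592/2)·(−1.563) = +0.87 V.

+0.87 V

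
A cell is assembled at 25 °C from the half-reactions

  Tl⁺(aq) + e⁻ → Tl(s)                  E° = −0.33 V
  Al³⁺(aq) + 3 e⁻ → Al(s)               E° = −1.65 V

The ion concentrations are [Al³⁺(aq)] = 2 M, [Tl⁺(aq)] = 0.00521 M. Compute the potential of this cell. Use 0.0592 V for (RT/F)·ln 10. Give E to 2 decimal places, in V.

The Tl⁺/Tl couple has the more positive E°, so it is the cathode; Al³⁺/Al is the anode.
The standard potential is −0.33 − (−1.65) = +1.32 V and the balanced reaction transfers n = 3 electrons.
The balanced reaction is 3 Tl⁺(aq) + Al(s) → 3 Tl(s) + Al³⁺(aq), so Q = [Al³⁺(aq)] / [Tl⁺(aq)]^3 = 1.41×10^7 and log Q = 7.151.
By the Nernst equation, E = +1.32 − (0.0592/3)·(7.151) = +1.18 V.

+1.18 V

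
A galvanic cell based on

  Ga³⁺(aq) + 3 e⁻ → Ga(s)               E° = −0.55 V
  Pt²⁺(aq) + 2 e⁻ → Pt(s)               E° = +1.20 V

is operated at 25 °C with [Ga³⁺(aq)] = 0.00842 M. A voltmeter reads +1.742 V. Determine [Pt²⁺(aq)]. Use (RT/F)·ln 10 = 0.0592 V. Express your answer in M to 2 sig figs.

0.022 M

The Pt²⁺/Pt couple has the larger reduction potential, so it is the cathode: E°cell = +1.20 − (−0.55) = +1.75 V and n = 6.
From the Nernst equation, log Q = n(E° − E)/0.0592 = 6·(+1.75 − (+1.742))/0.0592 = 0.811.
For 3 Pt²⁺(aq) + 2 Ga(s) → 3 Pt(s) + 2 Ga³⁺(aq), the reaction quotient is Q = [Ga³⁺(aq)]^2 / [Pt²⁺(aq)]^3.
Substituting the known concentrations and solving, log [Pt²⁺(aq)] = −1.653 and [Pt²⁺(aq)] = 0.022 M.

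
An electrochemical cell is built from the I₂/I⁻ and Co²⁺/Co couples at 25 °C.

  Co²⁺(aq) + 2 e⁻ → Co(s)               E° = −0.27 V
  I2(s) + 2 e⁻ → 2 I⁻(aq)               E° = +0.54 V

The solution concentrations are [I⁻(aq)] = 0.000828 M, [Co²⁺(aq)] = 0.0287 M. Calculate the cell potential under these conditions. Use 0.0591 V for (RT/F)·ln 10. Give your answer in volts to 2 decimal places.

+1.04 V

I₂/I⁻ is reduced (cathode, E° = +0.54 V) and Co²⁺/Co is oxidized (anode).
The standard potential is +0.54 − (−0.27) = +0.81 V and the balanced reaction transfers n = 2 electrons.
For the overall reaction I2(s) + Co(s) → 2 I⁻(aq) + Co²⁺(aq), Q = [I⁻(aq)]^2·[Co²⁺(aq)] = 1.97×10^−8, giving log Q = −7.706.
By the Nernst equation, E = +0.81 − (0.0591/2)·(−7.706) = +1.04 V.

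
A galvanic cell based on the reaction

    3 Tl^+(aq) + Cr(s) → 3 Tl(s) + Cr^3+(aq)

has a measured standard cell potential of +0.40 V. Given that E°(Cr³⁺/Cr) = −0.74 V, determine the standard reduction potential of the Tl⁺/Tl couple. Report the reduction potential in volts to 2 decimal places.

In the reaction as written the Tl⁺/Tl couple is reduced (cathode) and Cr³⁺/Cr is oxidized (anode), so E°cell = E°(Tl⁺/Tl) − E°(Cr³⁺/Cr).
E°(Tl⁺/Tl) = E°cell + E°(anode) = +0.40 + (−0.74) = −0.34 V.

−0.34 V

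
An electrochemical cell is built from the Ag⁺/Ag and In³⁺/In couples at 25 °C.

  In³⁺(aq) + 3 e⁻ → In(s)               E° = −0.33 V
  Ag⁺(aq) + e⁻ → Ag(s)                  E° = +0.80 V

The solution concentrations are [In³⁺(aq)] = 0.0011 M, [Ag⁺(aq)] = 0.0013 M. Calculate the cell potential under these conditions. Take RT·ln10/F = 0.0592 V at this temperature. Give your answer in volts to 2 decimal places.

+1.02 V

Ag⁺/Ag is reduced (cathode, E° = +0.80 V) and In³⁺/In is oxidized (anode).
E°cell = +0.80 − (−0.33) = +1.13 V, with n = 3 electrons transferred.
For the overall reaction 3 Ag⁺(aq) + In(s) → 3 Ag(s) + In³⁺(aq), Q = [In³⁺(aq)] / [Ag⁺(aq)]^3 = 5.01×10^5, giving log Q = 5.700.
E = E° − (0.0592/n)·log Q = +1.13 − (0.0592/3)(5.700) = +1.02 V.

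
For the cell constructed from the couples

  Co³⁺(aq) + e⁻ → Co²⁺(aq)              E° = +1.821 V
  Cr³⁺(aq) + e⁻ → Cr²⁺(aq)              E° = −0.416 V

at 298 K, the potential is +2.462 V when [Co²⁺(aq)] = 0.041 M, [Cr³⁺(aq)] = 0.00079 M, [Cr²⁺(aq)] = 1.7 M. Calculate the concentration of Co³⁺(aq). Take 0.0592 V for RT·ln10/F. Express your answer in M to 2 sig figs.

0.12 M

Co³⁺/Co²⁺ is the cathode (higher E°); E°cell = +1.821 − (−0.416) = +2.237 V with n = 1.
Since E = E° − (0.0592/n)·log Q, log Q = n(E° − E)/0.0592 = −3.801.
For Co³⁺(aq) + Cr²⁺(aq) → Co²⁺(aq) + Cr³⁺(aq), the reaction quotient is Q = ([Co²⁺(aq)]·[Cr³⁺(aq)]) / ([Co³⁺(aq)]·[Cr²⁺(aq)]).
Substituting the known concentrations and solving, log [Co³⁺(aq)] = −0.919 and [Co³⁺(aq)] = 0.12 M.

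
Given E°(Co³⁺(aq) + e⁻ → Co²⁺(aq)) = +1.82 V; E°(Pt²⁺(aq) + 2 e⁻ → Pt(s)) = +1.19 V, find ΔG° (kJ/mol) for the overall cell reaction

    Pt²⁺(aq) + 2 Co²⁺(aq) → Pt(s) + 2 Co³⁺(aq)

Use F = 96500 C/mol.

+122 kJ/mol

In the reaction as written Pt²⁺(aq) is reduced, so the Pt²⁺/Pt couple is the cathode and Co³⁺/Co²⁺ is the anode.
E°cell = +1.19 − (+1.82) = −0.63 V; balancing electrons gives n = 2.
ΔG° = −nFE°cell = −(2)(96500)(−0.63) J/mol = +122 kJ/mol.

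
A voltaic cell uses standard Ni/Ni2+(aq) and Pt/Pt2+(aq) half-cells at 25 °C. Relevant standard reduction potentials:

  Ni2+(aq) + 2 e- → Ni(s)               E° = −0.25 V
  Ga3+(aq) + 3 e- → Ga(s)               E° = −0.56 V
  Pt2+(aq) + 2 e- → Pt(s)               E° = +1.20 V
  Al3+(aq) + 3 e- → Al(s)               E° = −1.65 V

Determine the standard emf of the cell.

+1.45 V

The Pt²⁺/Pt couple has the higher E°, so Pt ion is reduced (cathode) and Ni is oxidized (anode).
E°cell = E°(cathode) − E°(anode) = +1.20 − (−0.25) = +1.45 V.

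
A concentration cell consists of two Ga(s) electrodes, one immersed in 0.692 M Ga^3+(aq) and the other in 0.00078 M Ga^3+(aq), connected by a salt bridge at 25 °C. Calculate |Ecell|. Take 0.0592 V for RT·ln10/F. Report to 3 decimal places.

0.058 V

For a concentration cell E°cell = 0, since both electrodes use the same couple.
The compartment with the higher Ga^3+(aq) concentration (0.692 M) acts as the cathode; ions are reduced there and produced at the dilute (0.00078 M) anode.
With n = 3, Ecell = −(0.0592/3)·log([dilute]/[conc]) = −(0.0592/3)·log(0.00078/0.692) = +0.058 V.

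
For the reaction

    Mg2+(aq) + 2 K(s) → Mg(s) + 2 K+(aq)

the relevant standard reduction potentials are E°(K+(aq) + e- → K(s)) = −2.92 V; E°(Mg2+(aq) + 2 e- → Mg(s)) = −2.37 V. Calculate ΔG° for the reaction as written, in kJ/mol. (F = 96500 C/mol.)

−106 kJ/mol

In the reaction as written Mg2+(aq) is reduced, so the Mg²⁺/Mg couple is the cathode and K⁺/K is the anode.
E°cell = −2.37 − (−2.92) = +0.55 V; balancing electrons gives n = 2.
ΔG° = −nFE°cell = −(2)(96500)(+0.55) J/mol = −106 kJ/mol.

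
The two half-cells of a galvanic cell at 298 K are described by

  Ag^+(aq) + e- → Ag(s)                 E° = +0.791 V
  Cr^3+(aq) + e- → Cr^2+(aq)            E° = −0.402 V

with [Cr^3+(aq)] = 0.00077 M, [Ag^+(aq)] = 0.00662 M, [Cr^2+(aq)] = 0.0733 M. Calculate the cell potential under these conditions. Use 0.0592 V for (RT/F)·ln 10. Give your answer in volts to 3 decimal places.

+1.181 V

The Ag⁺/Ag couple has the more positive E°, so it is the cathode; Cr³⁺/Cr²⁺ is the anode.
The standard potential is +0.791 − (−0.402) = +1.193 V and the balanced reaction transfers n = 1 electron.
Balancing gives Ag^+(aq) + Cr^2+(aq) → Ag(s) + Cr^3+(aq); hence Q = [Cr^3+(aq)] / ([Ag^+(aq)]·[Cr^2+(aq)]) = 1.59 (log Q = 0.201).
By the Nernst equation, E = +1.193 − (0.0592/1)·(0.201) = +1.181 V.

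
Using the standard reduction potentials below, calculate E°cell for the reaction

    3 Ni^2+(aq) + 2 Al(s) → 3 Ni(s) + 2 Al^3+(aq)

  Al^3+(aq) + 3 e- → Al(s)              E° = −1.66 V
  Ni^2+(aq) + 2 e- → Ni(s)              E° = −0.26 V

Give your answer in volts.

+1.40 V

Ni^2+(aq) gains electrons, so the Ni²⁺/Ni couple is the cathode; the Al³⁺/Al couple is the anode.
E°cell = E°(cathode) − E°(anode) = −0.26 − (−1.66) = +1.40 V.
The positive value indicates the reaction is spontaneous as written.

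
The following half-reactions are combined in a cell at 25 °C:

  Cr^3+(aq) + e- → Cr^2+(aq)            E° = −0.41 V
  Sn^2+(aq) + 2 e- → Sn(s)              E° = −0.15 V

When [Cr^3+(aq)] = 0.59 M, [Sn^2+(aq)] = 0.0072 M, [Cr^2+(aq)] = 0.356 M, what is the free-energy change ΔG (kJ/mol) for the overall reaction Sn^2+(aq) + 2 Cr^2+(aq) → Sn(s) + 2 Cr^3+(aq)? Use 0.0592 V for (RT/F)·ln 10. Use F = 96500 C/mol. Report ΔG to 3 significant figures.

−35.4 kJ/mol

E°cell = −0.15 − (−0.41) = +0.26 V; the balanced reaction transfers n = 2 electrons.
The reaction quotient is [Cr^3+(aq)]^2 / ([Sn^2+(aq)]·[Cr^2+(aq)]^2) = 381; by Nernst, E = +0.26 − (0.0592/2)(2.581) = +0.1836 V.
Finally ΔG = −nFE = −(2)(96500 C/mol)(+0.1836 V) = −35.4 kJ/mol.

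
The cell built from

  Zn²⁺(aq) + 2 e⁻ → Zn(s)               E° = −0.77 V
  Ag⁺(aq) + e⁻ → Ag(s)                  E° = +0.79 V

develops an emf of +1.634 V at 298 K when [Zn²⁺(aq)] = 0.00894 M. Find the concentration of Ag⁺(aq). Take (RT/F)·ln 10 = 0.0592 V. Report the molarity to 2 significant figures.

Ag⁺/Ag is the cathode (higher E°); E°cell = +0.79 − (−0.77) = +1.56 V with n = 2.
From the Nernst equation, log Q = n(E° − E)/0.0592 = 2·(+1.56 − (+1.634))/0.0592 = −2.500.
For 2 Ag⁺(aq) + Zn(s) → 2 Ag(s) + Zn²⁺(aq), the reaction quotient is Q = [Zn²⁺(aq)] / [Ag⁺(aq)]^2.
Isolating [Ag⁺(aq)] in Q = 10^{−2.500} yields log [Ag⁺(aq)] = 0.226, i.e. 1.7 M.

1.7 M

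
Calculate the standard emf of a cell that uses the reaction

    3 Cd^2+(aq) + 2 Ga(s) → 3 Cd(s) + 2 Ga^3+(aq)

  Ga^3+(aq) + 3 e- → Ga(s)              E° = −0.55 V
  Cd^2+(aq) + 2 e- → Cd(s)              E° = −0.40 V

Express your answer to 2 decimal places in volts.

+0.15 V

In the reaction as written, Cd^2+(aq) is reduced (cathode) and Ga^3+(aq) is produced by oxidation at the anode.
E°cell = E°(cathode) − E°(anode) = −0.40 − (−0.55) = +0.15 V.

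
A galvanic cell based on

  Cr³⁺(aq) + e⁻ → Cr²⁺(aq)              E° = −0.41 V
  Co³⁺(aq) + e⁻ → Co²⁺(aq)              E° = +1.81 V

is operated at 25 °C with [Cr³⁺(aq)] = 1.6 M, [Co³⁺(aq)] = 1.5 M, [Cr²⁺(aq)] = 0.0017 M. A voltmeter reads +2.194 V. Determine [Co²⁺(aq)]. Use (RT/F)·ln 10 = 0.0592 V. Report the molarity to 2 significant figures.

0.0044 M

The Co³⁺/Co²⁺ couple has the larger reduction potential, so it is the cathode: E°cell = +1.81 − (−0.41) = +2.22 V and n = 1.
From the Nernst equation, log Q = n(E° − E)/0.0592 = 1·(+2.22 − (+2.194))/0.0592 = 0.439.
For Co³⁺(aq) + Cr²⁺(aq) → Co²⁺(aq) + Cr³⁺(aq), the reaction quotient is Q = ([Co²⁺(aq)]·[Cr³⁺(aq)]) / ([Co³⁺(aq)]·[Cr²⁺(aq)]).
Substituting the known concentrations and solving, log [Co²⁺(aq)] = −2.359 and [Co²⁺(aq)] = 0.0044 M.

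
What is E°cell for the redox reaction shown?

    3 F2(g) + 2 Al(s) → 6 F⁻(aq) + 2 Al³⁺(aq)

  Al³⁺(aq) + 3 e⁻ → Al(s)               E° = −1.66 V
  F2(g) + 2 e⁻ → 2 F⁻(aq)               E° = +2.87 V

In the reaction as written, F2(g) is reduced (cathode) and Al³⁺(aq) is produced by oxidation at the anode.
E°cell = E°(cathode) − E°(anode) = +2.87 − (−1.66) = +4.53 V.
The positive value indicates the reaction is spontaneous as written.

+4.53 V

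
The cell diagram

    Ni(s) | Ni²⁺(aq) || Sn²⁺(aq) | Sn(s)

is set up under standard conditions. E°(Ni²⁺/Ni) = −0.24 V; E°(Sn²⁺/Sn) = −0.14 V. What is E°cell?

+0.10 V

By convention the left-hand electrode in cell notation is the anode (oxidation) and the right-hand electrode is the cathode (reduction).
E°cell = E°(right) − E°(left) = −0.14 − (−0.24) = +0.10 V.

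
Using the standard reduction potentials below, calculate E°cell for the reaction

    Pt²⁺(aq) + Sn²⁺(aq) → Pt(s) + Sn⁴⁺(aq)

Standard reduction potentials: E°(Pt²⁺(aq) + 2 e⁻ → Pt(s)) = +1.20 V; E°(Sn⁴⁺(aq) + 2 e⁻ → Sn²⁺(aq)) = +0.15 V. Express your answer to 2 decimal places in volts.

+1.05 V

Pt²⁺(aq) gains electrons, so the Pt²⁺/Pt couple is the cathode; the Sn⁴⁺/Sn²⁺ couple is the anode.
E°cell = E°(cathode) − E°(anode) = +1.20 − (+0.15) = +1.05 V.
The positive value indicates the reaction is spontaneous as written.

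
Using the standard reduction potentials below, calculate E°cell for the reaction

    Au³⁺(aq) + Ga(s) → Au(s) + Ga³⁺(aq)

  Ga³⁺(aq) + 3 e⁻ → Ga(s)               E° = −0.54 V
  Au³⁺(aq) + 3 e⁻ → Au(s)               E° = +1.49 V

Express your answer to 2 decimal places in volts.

In the reaction as written, Au³⁺(aq) is reduced (cathode) and Ga³⁺(aq) is produced by oxidation at the anode.
E°cell = E°(cathode) − E°(anode) = +1.49 − (−0.54) = +2.03 V.
The positive value indicates the reaction is spontaneous as written.

+2.03 V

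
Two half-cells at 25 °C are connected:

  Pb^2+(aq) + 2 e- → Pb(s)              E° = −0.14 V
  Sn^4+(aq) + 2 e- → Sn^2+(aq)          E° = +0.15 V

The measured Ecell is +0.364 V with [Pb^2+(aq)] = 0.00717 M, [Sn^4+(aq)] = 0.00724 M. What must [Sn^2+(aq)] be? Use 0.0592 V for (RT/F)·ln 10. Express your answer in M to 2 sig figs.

The Sn⁴⁺/Sn²⁺ couple has the larger reduction potential, so it is the cathode: E°cell = +0.15 − (−0.14) = +0.29 V and n = 2.
Rearranging E = E° − (0.0592/n)·log Q gives log Q = 2(+0.29 − (+0.364))/0.0592 = −2.500.
The balanced reaction is Sn^4+(aq) + Pb(s) → Sn^2+(aq) + Pb^2+(aq), so Q = ([Sn^2+(aq)]·[Pb^2+(aq)]) / [Sn^4+(aq)].
Isolating [Sn^2+(aq)] in Q = 10^{−2.500} yields log [Sn^2+(aq)] = −2.496, i.e. 0.0032 M.

0.0032 M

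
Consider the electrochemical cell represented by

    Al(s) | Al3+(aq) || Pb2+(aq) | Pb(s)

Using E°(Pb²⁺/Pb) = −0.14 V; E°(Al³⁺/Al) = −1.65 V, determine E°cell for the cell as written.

By convention the left-hand electrode in cell notation is the anode (oxidation) and the right-hand electrode is the cathode (reduction).
E°cell = E°(right) − E°(left) = −0.14 − (−1.65) = +1.51 V.

+1.51 V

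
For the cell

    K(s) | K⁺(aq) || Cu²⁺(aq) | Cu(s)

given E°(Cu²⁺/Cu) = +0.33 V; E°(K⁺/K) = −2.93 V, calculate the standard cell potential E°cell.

By convention the left-hand electrode in cell notation is the anode (oxidation) and the right-hand electrode is the cathode (reduction).
E°cell = E°(right) − E°(left) = +0.33 − (−2.93) = +3.26 V.

+3.26 V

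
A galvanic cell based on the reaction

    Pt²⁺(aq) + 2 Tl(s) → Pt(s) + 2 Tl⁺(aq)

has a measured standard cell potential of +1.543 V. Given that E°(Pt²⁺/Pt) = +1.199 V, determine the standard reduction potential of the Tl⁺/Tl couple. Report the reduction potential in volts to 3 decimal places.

In the reaction as written the Pt²⁺/Pt couple is reduced (cathode) and Tl⁺/Tl is oxidized (anode), so E°cell = E°(Pt²⁺/Pt) − E°(Tl⁺/Tl).
E°(Tl⁺/Tl) = E°(cathode) − E°cell = +1.199 − (+1.543) = −0.344 V.

−0.344 V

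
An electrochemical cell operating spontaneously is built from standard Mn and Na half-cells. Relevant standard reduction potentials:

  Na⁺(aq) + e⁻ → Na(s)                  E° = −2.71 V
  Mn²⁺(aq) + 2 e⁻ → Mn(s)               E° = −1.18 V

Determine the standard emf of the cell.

The Mn²⁺/Mn couple has the higher E°, so Mn ion is reduced (cathode) and Na is oxidized (anode).
E°cell = E°(cathode) − E°(anode) = −1.18 − (−2.71) = +1.53 V.

+1.53 V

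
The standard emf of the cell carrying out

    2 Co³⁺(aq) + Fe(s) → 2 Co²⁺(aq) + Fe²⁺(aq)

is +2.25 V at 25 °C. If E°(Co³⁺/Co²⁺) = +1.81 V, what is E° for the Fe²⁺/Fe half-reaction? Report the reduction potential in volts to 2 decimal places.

In the reaction as written the Co³⁺/Co²⁺ couple is reduced (cathode) and Fe²⁺/Fe is oxidized (anode), so E°cell = E°(Co³⁺/Co²⁺) − E°(Fe²⁺/Fe).
E°(Fe²⁺/Fe) = E°(cathode) − E°cell = +1.81 − (+2.25) = −0.44 V.

−0.44 V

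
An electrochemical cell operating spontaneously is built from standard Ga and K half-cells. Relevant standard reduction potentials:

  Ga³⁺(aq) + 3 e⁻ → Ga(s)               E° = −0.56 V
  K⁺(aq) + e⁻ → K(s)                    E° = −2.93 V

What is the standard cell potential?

+2.37 V

Of the two couples in this cell, the one with the more positive reduction potential is reduced at the cathode: here that is Ga³⁺/Ga (−0.56 V); K⁺/K (−2.93 V) is the anode.
E°cell = E°(cathode) − E°(anode) = −0.56 − (−2.93) = +2.37 V.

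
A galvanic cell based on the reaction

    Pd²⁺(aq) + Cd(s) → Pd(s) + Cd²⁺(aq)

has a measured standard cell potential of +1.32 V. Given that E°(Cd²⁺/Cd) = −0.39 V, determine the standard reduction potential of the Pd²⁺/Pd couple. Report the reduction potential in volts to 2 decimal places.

In the reaction as written the Pd²⁺/Pd couple is reduced (cathode) and Cd²⁺/Cd is oxidized (anode), so E°cell = E°(Pd²⁺/Pd) − E°(Cd²⁺/Cd).
E°(Pd²⁺/Pd) = E°cell + E°(anode) = +1.32 + (−0.39) = +0.93 V.

+0.93 V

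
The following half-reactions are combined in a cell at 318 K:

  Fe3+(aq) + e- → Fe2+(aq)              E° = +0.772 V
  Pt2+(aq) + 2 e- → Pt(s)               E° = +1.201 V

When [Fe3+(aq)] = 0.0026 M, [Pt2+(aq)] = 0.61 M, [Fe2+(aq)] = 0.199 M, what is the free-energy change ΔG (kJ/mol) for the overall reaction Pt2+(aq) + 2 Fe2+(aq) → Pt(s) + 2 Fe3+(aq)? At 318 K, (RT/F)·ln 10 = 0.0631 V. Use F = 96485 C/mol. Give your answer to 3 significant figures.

The standard cell potential is +1.201 − (+0.772) = +0.429 V, with n = 2 electrons in the balanced equation.
Here Q = [Fe3+(aq)]^2 / ([Pt2+(aq)]·[Fe2+(aq)]^2) = 0.00028 (log Q = −3.553), giving E = +0.429 − (0.0631/2)·(−3.553) = +0.5411 V.
Then ΔG = −nFE = −2 × 96485 × +0.5411 J/mol = −104 kJ/mol.

−104 kJ/mol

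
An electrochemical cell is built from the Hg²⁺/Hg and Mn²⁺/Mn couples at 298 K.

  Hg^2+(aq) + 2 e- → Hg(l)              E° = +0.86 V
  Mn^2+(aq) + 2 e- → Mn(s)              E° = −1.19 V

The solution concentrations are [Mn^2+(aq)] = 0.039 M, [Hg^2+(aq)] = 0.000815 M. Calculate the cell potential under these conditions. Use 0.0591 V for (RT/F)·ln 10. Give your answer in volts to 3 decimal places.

+2.000 V

The Hg²⁺/Hg couple has the more positive E°, so it is the cathode; Mn²⁺/Mn is the anode.
E°cell = E°cat − E°an = +0.86 − (−1.19) = +2.05 V; n = 2.
The balanced reaction is Hg^2+(aq) + Mn(s) → Hg(l) + Mn^2+(aq), so Q = [Mn^2+(aq)] / [Hg^2+(aq)] = 47.9 and log Q = 1.680.
Applying E = E° − (RT ln10/nF)·log Q gives +2.05 − (0.0591/2)(1.680) = +2.000 V.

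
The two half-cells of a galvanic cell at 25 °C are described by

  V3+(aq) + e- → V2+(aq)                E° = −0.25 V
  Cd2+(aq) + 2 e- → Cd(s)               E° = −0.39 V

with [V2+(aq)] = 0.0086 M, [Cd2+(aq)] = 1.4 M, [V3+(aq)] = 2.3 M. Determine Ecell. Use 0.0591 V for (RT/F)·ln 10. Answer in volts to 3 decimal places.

The V³⁺/V²⁺ couple has the more positive E°, so it is the cathode; Cd²⁺/Cd is the anode.
E°cell = −0.25 − (−0.39) = +0.14 V, with n = 2 electrons transferred.
For the overall reaction 2 V3+(aq) + Cd(s) → 2 V2+(aq) + Cd2+(aq), Q = ([V2+(aq)]^2·[Cd2+(aq)]) / [V3+(aq)]^2 = 1.96×10^−5, giving log Q = −4.708.
Applying E = E° − (RT ln10/nF)·log Q gives +0.14 − (0.0591/2)(−4.708) = +0.279 V.

+0.279 V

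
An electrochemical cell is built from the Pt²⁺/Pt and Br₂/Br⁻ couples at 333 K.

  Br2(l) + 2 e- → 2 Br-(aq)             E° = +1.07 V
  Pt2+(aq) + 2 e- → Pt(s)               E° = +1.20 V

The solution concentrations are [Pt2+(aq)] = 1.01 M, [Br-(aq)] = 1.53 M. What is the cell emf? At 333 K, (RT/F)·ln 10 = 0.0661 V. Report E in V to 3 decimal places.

+0.142 V

Pt²⁺/Pt is reduced (cathode, E° = +1.20 V) and Br₂/Br⁻ is oxidized (anode).
E°cell = E°cat − E°an = +1.20 − (+1.07) = +0.13 V; n = 2.
Balancing gives Pt2+(aq) + 2 Br-(aq) → Pt(s) + Br2(l); hence Q = 1 / ([Pt2+(aq)]·[Br-(aq)]^2) = 0.423 (log Q = −0.374).
By the Nernst equation, E = +0.13 − (0.0661/2)·(−0.374) = +0.142 V.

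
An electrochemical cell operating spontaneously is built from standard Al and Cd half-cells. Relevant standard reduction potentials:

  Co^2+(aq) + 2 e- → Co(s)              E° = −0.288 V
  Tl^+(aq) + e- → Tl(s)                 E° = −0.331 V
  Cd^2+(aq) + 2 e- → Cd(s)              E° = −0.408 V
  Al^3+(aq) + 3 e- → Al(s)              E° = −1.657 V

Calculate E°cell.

+1.249 V

Of the two couples in this cell, the one with the more positive reduction potential is reduced at the cathode: here that is Cd²⁺/Cd (−0.408 V); Al³⁺/Al (−1.657 V) is the anode.
E°cell = E°(cathode) − E°(anode) = −0.408 − (−1.657) = +1.249 V.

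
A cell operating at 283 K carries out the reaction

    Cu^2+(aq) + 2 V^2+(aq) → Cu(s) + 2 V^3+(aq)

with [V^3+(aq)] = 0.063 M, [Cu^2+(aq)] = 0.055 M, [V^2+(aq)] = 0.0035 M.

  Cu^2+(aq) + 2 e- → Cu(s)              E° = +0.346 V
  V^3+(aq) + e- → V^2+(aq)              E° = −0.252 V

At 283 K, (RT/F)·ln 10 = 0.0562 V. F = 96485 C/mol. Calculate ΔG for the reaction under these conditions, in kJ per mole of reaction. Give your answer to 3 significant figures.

E°cell = +0.346 − (−0.252) = +0.598 V; the balanced reaction transfers n = 2 electrons.
Here Q = [V^3+(aq)]^2 / ([Cu^2+(aq)]·[V^2+(aq)]^2) = 5.89×10^3 (log Q = 3.770), giving E = +0.598 − (0.0562/2)·(3.770) = +0.4921 V.
Then ΔG = −nFE = −2 × 96485 × +0.4921 J/mol = −95.0 kJ/mol.

−95.0 kJ/mol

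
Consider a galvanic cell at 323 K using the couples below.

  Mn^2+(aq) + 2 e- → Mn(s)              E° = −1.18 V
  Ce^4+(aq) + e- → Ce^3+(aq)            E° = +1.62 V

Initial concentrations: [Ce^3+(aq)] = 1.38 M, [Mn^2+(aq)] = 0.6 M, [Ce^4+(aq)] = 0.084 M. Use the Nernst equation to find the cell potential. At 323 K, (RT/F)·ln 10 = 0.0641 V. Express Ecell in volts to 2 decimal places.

+2.73 V

Ce⁴⁺/Ce³⁺ is reduced (cathode, E° = +1.62 V) and Mn²⁺/Mn is oxidized (anode).
E°cell = +1.62 − (−1.18) = +2.80 V, with n = 2 electrons transferred.
The balanced reaction is 2 Ce^4+(aq) + Mn(s) → 2 Ce^3+(aq) + Mn^2+(aq), so Q = ([Ce^3+(aq)]^2·[Mn^2+(aq)]) / [Ce^4+(aq)]^2 = 162 and log Q = 2.209.
By the Nernst equation, E = +2.80 − (0.0641/2)·(2.209) = +2.73 V.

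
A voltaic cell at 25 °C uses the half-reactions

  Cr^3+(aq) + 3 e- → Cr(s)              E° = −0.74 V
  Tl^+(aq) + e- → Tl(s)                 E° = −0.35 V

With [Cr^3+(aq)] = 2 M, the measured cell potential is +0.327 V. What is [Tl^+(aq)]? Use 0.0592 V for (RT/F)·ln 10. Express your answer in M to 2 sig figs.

Tl⁺/Tl is the cathode (higher E°); E°cell = −0.35 − (−0.74) = +0.39 V with n = 3.
From the Nernst equation, log Q = n(E° − E)/0.0592 = 3·(+0.39 − (+0.327))/0.0592 = 3.193.
The balanced reaction is 3 Tl^+(aq) + Cr(s) → 3 Tl(s) + Cr^3+(aq), so Q = [Cr^3+(aq)] / [Tl^+(aq)]^3.
Substituting the known concentrations and solving, log [Tl^+(aq)] = −0.964 and [Tl^+(aq)] = 0.11 M.

0.11 M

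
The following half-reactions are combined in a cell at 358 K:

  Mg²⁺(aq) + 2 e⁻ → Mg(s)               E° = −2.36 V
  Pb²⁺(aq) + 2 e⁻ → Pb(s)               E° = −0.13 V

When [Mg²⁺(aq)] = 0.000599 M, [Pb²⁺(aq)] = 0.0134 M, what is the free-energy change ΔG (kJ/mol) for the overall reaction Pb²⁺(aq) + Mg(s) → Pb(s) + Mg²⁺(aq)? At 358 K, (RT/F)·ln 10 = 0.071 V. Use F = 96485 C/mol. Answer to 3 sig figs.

−440 kJ/mol

E°cell = −0.13 − (−2.36) = +2.23 V; the balanced reaction transfers n = 2 electrons.
Here Q = [Mg²⁺(aq)] / [Pb²⁺(aq)] = 0.0447 (log Q = −1.350), giving E = +2.23 − (0.071/2)·(−1.350) = +2.2779 V.
Then ΔG = −nFE = −2 × 96485 × +2.2779 J/mol = −440 kJ/mol.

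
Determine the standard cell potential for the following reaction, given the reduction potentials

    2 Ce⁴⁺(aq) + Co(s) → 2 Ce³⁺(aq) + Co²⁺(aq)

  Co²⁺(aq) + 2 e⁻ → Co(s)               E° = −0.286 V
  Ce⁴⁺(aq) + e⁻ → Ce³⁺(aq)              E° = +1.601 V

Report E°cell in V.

+1.887 V

In the reaction as written, Ce⁴⁺(aq) is reduced (cathode) and Co²⁺(aq) is produced by oxidation at the anode.
E°cell = E°(cathode) − E°(anode) = +1.601 − (−0.286) = +1.887 V.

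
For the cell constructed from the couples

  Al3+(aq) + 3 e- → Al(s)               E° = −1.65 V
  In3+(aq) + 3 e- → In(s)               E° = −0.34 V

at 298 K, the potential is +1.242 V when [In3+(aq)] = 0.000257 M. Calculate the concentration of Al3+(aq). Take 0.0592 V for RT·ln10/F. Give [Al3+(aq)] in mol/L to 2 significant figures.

0.72 M

With In³⁺/In at the cathode and Al³⁺/Al at the anode, E°cell = −0.34 − (−1.65) = +1.31 V (n = 3).
Rearranging E = E° − (0.0592/n)·log Q gives log Q = 3(+1.31 − (+1.242))/0.0592 = 3.446.
For In3+(aq) + Al(s) → In(s) + Al3+(aq), the reaction quotient is Q = [Al3+(aq)] / [In3+(aq)].
Substituting the known concentrations and solving, log [Al3+(aq)] = −0.144 and [Al3+(aq)] = 0.72 M.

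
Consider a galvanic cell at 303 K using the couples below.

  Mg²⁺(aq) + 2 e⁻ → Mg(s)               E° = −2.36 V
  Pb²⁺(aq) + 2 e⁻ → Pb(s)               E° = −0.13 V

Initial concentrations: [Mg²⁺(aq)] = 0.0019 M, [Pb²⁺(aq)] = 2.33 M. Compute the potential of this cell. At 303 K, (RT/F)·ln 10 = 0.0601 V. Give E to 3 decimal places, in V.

Since E°(Pb²⁺/Pb) > E°(Mg²⁺/Mg), Pb²⁺/Pb serves as the cathode.
E°cell = −0.13 − (−2.36) = +2.23 V, with n = 2 electrons transferred.
Balancing gives Pb²⁺(aq) + Mg(s) → Pb(s) + Mg²⁺(aq); hence Q = [Mg²⁺(aq)] / [Pb²⁺(aq)] = 0.000815 (log Q = −3.089).
E = E° − (0.0601/n)·log Q = +2.23 − (0.0601/2)(−3.089) = +2.323 V.

+2.323 V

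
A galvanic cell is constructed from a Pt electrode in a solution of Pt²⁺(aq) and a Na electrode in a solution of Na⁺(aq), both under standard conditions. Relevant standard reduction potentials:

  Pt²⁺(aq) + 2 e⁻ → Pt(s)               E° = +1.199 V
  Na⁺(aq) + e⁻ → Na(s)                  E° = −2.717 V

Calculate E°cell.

+3.916 V

The Pt²⁺/Pt couple has the higher E°, so Pt ion is reduced (cathode) and Na is oxidized (anode).
E°cell = E°(cathode) − E°(anode) = +1.199 − (−2.717) = +3.916 V.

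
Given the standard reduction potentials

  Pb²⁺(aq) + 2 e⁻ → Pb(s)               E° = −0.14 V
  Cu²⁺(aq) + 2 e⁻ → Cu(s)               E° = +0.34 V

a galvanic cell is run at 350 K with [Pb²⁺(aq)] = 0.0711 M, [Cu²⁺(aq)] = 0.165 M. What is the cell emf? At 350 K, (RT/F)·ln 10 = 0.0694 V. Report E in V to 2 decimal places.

+0.49 V

Cu²⁺/Cu is reduced (cathode, E° = +0.34 V) and Pb²⁺/Pb is oxidized (anode).
E°cell = E°cat − E°an = +0.34 − (−0.14) = +0.48 V; n = 2.
For the overall reaction Cu²⁺(aq) + Pb(s) → Cu(s) + Pb²⁺(aq), Q = [Pb²⁺(aq)] / [Cu²⁺(aq)] = 0.431, giving log Q = −0.366.
E = E° − (0.0694/n)·log Q = +0.48 − (0.0694/2)(−0.366) = +0.49 V.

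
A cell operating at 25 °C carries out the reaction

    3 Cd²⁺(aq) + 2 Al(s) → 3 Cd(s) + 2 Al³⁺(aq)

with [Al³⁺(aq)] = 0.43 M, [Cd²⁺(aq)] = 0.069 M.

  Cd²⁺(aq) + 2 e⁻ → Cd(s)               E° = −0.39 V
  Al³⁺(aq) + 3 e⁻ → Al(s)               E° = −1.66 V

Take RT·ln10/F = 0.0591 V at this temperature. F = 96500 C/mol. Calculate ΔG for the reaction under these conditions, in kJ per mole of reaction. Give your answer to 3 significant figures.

The standard cell potential is −0.39 − (−1.66) = +1.27 V, with n = 6 electrons in the balanced equation.
Q = [Al³⁺(aq)]^2 / [Cd²⁺(aq)]^3 = 563, so log Q = 2.750 and E = +1.27 − (0.0591/6)(2.750) = +1.2429 V.
Then ΔG = −nFE = −6 × 96500 × +1.2429 J/mol = −720 kJ/mol.

−720 kJ/mol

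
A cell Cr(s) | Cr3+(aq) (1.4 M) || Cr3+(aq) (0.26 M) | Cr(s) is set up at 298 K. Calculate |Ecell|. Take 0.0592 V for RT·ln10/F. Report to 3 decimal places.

For a concentration cell E°cell = 0, since both electrodes use the same couple.
The compartment with the higher Cr3+(aq) concentration (1.4 M) acts as the cathode; ions are reduced there and produced at the dilute (0.26 M) anode.
With n = 3, Ecell = −(0.0592/3)·log([dilute]/[conc]) = −(0.0592/3)·log(0.26/1.4) = +0.014 V.

0.014 V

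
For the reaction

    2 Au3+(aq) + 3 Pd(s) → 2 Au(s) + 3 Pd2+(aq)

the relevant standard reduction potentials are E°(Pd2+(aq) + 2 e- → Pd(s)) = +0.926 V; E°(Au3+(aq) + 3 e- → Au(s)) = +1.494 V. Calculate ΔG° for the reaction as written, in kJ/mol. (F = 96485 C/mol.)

−329 kJ/mol

In the reaction as written Au3+(aq) is reduced, so the Au³⁺/Au couple is the cathode and Pd²⁺/Pd is the anode.
E°cell = +1.494 − (+0.926) = +0.568 V; balancing electrons gives n = 6.
ΔG° = −nFE°cell = −(6)(96485)(+0.568) J/mol = −329 kJ/mol.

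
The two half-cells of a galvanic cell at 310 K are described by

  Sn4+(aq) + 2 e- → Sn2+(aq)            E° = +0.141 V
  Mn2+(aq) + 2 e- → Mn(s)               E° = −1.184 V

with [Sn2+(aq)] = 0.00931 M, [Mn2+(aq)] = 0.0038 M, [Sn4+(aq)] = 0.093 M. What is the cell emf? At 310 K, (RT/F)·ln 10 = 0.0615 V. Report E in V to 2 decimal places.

+1.43 V

Since E°(Sn⁴⁺/Sn²⁺) > E°(Mn²⁺/Mn), Sn⁴⁺/Sn²⁺ serves as the cathode.
E°cell = +0.141 − (−1.184) = +1.325 V, with n = 2 electrons transferred.
The balanced reaction is Sn4+(aq) + Mn(s) → Sn2+(aq) + Mn2+(aq), so Q = ([Sn2+(aq)]·[Mn2+(aq)]) / [Sn4+(aq)] = 0.00038 and log Q = −3.420.
Applying E = E° − (RT ln10/nF)·log Q gives +1.325 − (0.0615/2)(−3.420) = +1.43 V.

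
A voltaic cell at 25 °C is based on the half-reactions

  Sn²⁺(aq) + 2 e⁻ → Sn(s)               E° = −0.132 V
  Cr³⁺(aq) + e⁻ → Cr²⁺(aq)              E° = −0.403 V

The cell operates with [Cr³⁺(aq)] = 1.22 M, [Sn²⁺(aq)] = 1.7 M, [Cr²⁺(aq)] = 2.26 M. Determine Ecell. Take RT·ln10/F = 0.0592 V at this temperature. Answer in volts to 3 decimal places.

+0.294 V

Sn²⁺/Sn is reduced (cathode, E° = −0.132 V) and Cr³⁺/Cr²⁺ is oxidized (anode).
E°cell = −0.132 − (−0.403) = +0.271 V, with n = 2 electrons transferred.
For the overall reaction Sn²⁺(aq) + 2 Cr²⁺(aq) → Sn(s) + 2 Cr³⁺(aq), Q = [Cr³⁺(aq)]^2 / ([Sn²⁺(aq)]·[Cr²⁺(aq)]^2) = 0.171, giving log Q = −0.766.
Applying E = E° − (RT ln10/nF)·log Q gives +0.271 − (0.0592/2)(−0.766) = +0.294 V.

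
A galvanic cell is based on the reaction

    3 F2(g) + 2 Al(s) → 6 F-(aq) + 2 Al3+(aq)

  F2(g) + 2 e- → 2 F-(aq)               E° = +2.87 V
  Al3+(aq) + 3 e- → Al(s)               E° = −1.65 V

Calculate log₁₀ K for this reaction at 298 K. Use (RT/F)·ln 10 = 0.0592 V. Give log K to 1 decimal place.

log K = 458.1

The F₂/F⁻ couple is reduced (cathode); E°cell = +2.87 − (−1.65) = +4.52 V with n = 6.
At equilibrium E = 0, so log K = nE°cell / 0.0592 = (6)(+4.52) / 0.0592 = 458.1.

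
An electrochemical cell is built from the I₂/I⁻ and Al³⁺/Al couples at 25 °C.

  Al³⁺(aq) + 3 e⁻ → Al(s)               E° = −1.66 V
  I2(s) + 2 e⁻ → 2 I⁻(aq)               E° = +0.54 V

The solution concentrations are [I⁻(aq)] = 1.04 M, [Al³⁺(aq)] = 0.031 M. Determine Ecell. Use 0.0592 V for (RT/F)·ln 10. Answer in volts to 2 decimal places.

The I₂/I⁻ couple has the more positive E°, so it is the cathode; Al³⁺/Al is the anode.
E°cell = E°cat − E°an = +0.54 − (−1.66) = +2.20 V; n = 6.
For the overall reaction 3 I2(s) + 2 Al(s) → 6 I⁻(aq) + 2 Al³⁺(aq), Q = [I⁻(aq)]^6·[Al³⁺(aq)]^2 = 0.00122, giving log Q = −2.915.
By the Nernst equation, E = +2.20 − (0.0592/6)·(−2.915) = +2.23 V.

+2.23 V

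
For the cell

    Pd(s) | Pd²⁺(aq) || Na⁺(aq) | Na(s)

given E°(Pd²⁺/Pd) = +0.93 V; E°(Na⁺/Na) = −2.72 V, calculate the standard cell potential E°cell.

By convention the left-hand electrode in cell notation is the anode (oxidation) and the right-hand electrode is the cathode (reduction).
E°cell = E°(right) − E°(left) = −2.72 − (+0.93) = −3.65 V.
The negative sign shows that, as written, the cell would require an external voltage to drive the reaction.

−3.65 V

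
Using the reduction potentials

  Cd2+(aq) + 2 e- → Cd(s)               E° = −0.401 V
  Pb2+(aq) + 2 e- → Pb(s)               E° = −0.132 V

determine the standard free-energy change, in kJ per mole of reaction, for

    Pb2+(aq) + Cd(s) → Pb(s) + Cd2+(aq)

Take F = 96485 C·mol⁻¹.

−51.9 kJ/mol

In the reaction as written Pb2+(aq) is reduced, so the Pb²⁺/Pb couple is the cathode and Cd²⁺/Cd is the anode.
E°cell = −0.132 − (−0.401) = +0.269 V; balancing electrons gives n = 2.
ΔG° = −nFE°cell = −(2)(96485)(+0.269) J/mol = −51.9 kJ/mol.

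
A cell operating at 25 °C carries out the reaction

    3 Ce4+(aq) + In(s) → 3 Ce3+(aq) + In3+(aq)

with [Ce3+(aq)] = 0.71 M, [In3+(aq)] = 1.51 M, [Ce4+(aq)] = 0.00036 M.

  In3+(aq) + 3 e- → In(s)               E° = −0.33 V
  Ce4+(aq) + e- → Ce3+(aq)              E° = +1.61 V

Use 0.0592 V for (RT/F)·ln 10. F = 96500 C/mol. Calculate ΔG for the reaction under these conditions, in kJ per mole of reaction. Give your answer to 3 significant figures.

The standard cell potential is +1.61 − (−0.33) = +1.94 V, with n = 3 electrons in the balanced equation.
The reaction quotient is ([Ce3+(aq)]^3·[In3+(aq)]) / [Ce4+(aq)]^3 = 1.16×10^10; by Nernst, E = +1.94 − (0.0592/3)(10.064) = +1.7414 V.
Finally ΔG = −nFE = −(3)(96500 C/mol)(+1.7414 V) = −504 kJ/mol.

−504 kJ/mol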